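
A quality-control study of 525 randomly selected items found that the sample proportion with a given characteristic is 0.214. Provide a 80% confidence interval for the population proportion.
(0.191, 0.237)

Proportion CI:
SE = √(p̂(1-p̂)/n) = √(0.214 · 0.786 / 525) = 0.01790

z* = 1.282
Margin = z* · SE = 1.282 · 0.01790 = 0.0229

CI: 0.214 ± 0.0229 = (0.191, 0.237)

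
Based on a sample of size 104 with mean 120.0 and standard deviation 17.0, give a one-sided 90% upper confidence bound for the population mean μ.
μ ≤ 122.15

Upper bound (one-sided):
t* = 1.290 (one-sided for 90%)
Upper bound = x̄ + t* · s/√n = 120.0 + 1.290 · 17.0/√104 = 122.15

We are 90% confident that μ ≤ 122.15.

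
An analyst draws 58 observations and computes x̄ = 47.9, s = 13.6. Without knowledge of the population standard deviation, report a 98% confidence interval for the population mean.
(43.62, 52.18)

t-interval (σ unknown):
df = n - 1 = 57
t* = 2.394 for 98% confidence

Margin of error = t* · s/√n = 2.394 · 13.6/√58 = 4.28

CI: (43.62, 52.18)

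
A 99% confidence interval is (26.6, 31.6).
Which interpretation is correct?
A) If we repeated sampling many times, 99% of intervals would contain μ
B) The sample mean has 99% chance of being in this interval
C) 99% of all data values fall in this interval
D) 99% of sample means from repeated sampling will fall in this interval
A

A) Correct — this is the frequentist long-run coverage interpretation.
B) Wrong — x̄ is observed and sits in the interval by construction.
C) Wrong — a CI is about the parameter μ, not individual data values.
D) Wrong — coverage applies to intervals containing μ, not to future x̄ values.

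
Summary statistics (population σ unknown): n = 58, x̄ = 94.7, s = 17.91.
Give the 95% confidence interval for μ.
(89.99, 99.41)

t-interval (σ unknown):
df = n - 1 = 57
t* = 2.002 for 95% confidence

Margin of error = t* · s/√n = 2.002 · 17.91/√58 = 4.71

CI: (89.99, 99.41)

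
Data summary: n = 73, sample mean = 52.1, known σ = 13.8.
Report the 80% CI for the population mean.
(50.03, 54.17)

z-interval (σ known):
z* = 1.282 for 80% confidence

Margin of error = z* · σ/√n = 1.282 · 13.8/√73 = 2.07

CI: (52.1 - 2.07, 52.1 + 2.07) = (50.03, 54.17)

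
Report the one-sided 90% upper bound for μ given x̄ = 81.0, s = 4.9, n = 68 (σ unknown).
μ ≤ 81.77

Upper bound (one-sided):
t* = 1.294 (one-sided for 90%)
Upper bound = x̄ + t* · s/√n = 81.0 + 1.294 · 4.9/√68 = 81.77

We are 90% confident that μ ≤ 81.77.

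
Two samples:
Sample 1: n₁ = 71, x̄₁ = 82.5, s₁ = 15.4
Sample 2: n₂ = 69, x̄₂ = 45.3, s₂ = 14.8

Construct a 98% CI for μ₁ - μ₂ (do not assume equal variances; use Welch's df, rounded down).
(31.19, 43.21)

Difference: x̄₁ - x̄₂ = 37.20
SE = √(s₁²/n₁ + s₂²/n₂) = √(15.4²/71 + 14.8²/69) = 2.5524
df = 137.98 → 137 (Welch–Satterthwaite, rounded down)
t* = 2.354

CI: 37.20 ± 2.354 · 2.5524 = 37.20 ± 6.01 = (31.19, 43.21)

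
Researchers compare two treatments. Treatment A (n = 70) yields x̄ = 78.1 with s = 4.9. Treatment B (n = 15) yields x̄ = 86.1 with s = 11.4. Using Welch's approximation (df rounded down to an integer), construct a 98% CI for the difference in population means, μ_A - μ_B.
(-15.81, -0.19)

Difference: x̄₁ - x̄₂ = -8.00
SE = √(s₁²/n₁ + s₂²/n₂) = √(4.9²/70 + 11.4²/15) = 3.0012
df = 15.13 → 15 (Welch–Satterthwaite, rounded down)
t* = 2.602

CI: -8.00 ± 2.602 · 3.0012 = -8.00 ± 7.81 = (-15.81, -0.19)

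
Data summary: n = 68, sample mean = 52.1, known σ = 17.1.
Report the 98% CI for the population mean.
(47.28, 56.92)

z-interval (σ known):
z* = 2.326 for 98% confidence

Margin of error = z* · σ/√n = 2.326 · 17.1/√68 = 4.82

CI: (52.1 - 4.82, 52.1 + 4.82) = (47.28, 56.92)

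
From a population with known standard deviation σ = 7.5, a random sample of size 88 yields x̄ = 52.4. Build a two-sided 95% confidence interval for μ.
(50.83, 53.97)

z-interval (σ known):
z* = 1.960 for 95% confidence

Margin of error = z* · σ/√n = 1.960 · 7.5/√88 = 1.57

CI: (52.4 - 1.57, 52.4 + 1.57) = (50.83, 53.97)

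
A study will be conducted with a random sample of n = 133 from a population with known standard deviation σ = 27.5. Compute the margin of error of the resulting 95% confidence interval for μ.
Margin of error = 4.67

Margin of error = z* · σ/√n
= 1.960 · 27.5/√133
= 1.960 · 27.5/11.5326
= 4.67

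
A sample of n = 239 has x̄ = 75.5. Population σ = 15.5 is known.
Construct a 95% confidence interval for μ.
(73.53, 77.47)

z-interval (σ known):
z* = 1.960 for 95% confidence

Margin of error = z* · σ/√n = 1.960 · 15.5/√239 = 1.97

CI: (75.5 - 1.97, 75.5 + 1.97) = (73.53, 77.47)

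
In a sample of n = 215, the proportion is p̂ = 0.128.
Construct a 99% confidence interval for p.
(0.069, 0.187)

Proportion CI:
SE = √(p̂(1-p̂)/n) = √(0.128 · 0.872 / 215) = 0.02278

z* = 2.576
Margin = z* · SE = 2.576 · 0.02278 = 0.0587

CI: 0.128 ± 0.0587 = (0.069, 0.187)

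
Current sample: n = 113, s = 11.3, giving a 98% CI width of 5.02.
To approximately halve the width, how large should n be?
n ≈ 452

CI width ∝ 1/√n
To reduce width by factor 2, need √n to grow by 2 → need 2² = 4 times as many samples.

Current: n = 113, width = 5.02
New: n = 452, width ≈ 2.48

Width reduced by factor of 5.02/2.48 = 2.02.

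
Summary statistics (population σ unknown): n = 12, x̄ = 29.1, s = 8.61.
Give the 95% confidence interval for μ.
(23.63, 34.57)

t-interval (σ unknown):
df = n - 1 = 11
t* = 2.201 for 95% confidence

Margin of error = t* · s/√n = 2.201 · 8.61/√12 = 5.47

CI: (23.63, 34.57)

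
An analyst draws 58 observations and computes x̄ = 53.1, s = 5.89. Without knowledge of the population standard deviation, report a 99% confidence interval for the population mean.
(51.04, 55.16)

t-interval (σ unknown):
df = n - 1 = 57
t* = 2.665 for 99% confidence

Margin of error = t* · s/√n = 2.665 · 5.89/√58 = 2.06

CI: (51.04, 55.16)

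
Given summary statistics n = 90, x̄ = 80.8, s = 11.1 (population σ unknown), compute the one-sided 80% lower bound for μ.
μ ≥ 79.81

Lower bound (one-sided):
t* = 0.846 (one-sided for 80%)
Lower bound = x̄ - t* · s/√n = 80.8 - 0.846 · 11.1/√90 = 79.81

We are 80% confident that μ ≥ 79.81.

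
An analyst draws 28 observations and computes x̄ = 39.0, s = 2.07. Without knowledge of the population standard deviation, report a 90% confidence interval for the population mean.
(38.33, 39.67)

t-interval (σ unknown):
df = n - 1 = 27
t* = 1.703 for 90% confidence

Margin of error = t* · s/√n = 1.703 · 2.07/√28 = 0.67

CI: (38.33, 39.67)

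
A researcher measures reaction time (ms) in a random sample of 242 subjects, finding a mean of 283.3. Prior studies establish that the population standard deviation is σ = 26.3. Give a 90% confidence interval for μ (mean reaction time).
(280.52, 286.08)

z-interval (σ known):
z* = 1.645 for 90% confidence

Margin of error = z* · σ/√n = 1.645 · 26.3/√242 = 2.78

CI: (283.3 - 2.78, 283.3 + 2.78) = (280.52, 286.08)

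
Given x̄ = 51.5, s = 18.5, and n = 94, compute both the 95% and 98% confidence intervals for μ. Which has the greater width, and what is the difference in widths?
98% CI is wider by 1.45

df = 93
95% CI: t* = 1.986, (47.71, 55.29), width = 2 · t* · s/√n = 7.58
98% CI: t* = 2.367, (46.98, 56.02), width = 2 · t* · s/√n = 9.03

The 98% CI is wider by 9.03 - 7.58 = 1.45.
Higher confidence requires a wider interval.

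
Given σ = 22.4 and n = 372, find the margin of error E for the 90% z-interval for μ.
Margin of error = 1.91

Margin of error = z* · σ/√n
= 1.645 · 22.4/√372
= 1.645 · 22.4/19.2873
= 1.91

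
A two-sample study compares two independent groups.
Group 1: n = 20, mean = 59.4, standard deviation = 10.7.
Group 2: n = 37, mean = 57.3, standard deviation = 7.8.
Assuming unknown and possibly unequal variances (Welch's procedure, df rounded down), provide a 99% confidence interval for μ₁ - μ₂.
(-5.37, 9.57)

Difference: x̄₁ - x̄₂ = 2.10
SE = √(s₁²/n₁ + s₂²/n₂) = √(10.7²/20 + 7.8²/37) = 2.7146
df = 30.17 → 30 (Welch–Satterthwaite, rounded down)
t* = 2.750

CI: 2.10 ± 2.750 · 2.7146 = 2.10 ± 7.47 = (-5.37, 9.57)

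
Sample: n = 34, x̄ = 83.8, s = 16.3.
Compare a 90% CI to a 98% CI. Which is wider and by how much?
98% CI is wider by 4.21

df = 33
90% CI: t* = 1.692, (79.07, 88.53), width = 2 · t* · s/√n = 9.46
98% CI: t* = 2.445, (76.97, 90.63), width = 2 · t* · s/√n = 13.67

The 98% CI is wider by 13.67 - 9.46 = 4.21.
Higher confidence requires a wider interval.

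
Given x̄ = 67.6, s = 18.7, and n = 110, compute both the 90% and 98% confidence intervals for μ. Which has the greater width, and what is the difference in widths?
98% CI is wider by 2.50

df = 109
90% CI: t* = 1.659, (64.64, 70.56), width = 2 · t* · s/√n = 5.92
98% CI: t* = 2.361, (63.39, 71.81), width = 2 · t* · s/√n = 8.42

The 98% CI is wider by 8.42 - 5.92 = 2.50.
Higher confidence requires a wider interval.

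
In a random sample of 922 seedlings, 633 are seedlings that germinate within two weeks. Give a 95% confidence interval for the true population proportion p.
(0.657, 0.716)

Proportion CI:
p̂ = 633/922 = 0.68655
SE = √(p̂(1-p̂)/n) = √(0.68655 · 0.31345 / 922) = 0.01528

z* = 1.960
Margin = z* · SE = 1.960 · 0.01528 = 0.0299

CI: 0.68655 ± 0.0299 = (0.657, 0.716)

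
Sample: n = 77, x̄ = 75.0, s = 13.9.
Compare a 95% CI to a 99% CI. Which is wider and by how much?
99% CI is wider by 2.06

df = 76
95% CI: t* = 1.992, (71.84, 78.16), width = 2 · t* · s/√n = 6.31
99% CI: t* = 2.642, (70.81, 79.19), width = 2 · t* · s/√n = 8.37

The 99% CI is wider by 8.37 - 6.31 = 2.06.
Higher confidence requires a wider interval.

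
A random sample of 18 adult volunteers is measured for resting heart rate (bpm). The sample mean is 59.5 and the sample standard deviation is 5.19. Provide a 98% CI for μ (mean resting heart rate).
(56.36, 62.64)

t-interval (σ unknown):
df = n - 1 = 17
t* = 2.567 for 98% confidence

Margin of error = t* · s/√n = 2.567 · 5.19/√18 = 3.14

CI: (56.36, 62.64)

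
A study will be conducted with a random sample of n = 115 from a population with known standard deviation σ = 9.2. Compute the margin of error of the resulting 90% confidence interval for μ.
Margin of error = 1.41

Margin of error = z* · σ/√n
= 1.645 · 9.2/√115
= 1.645 · 9.2/10.7238
= 1.41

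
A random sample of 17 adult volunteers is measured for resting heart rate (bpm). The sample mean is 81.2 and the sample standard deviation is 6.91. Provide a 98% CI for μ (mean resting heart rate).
(76.87, 85.53)

t-interval (σ unknown):
df = n - 1 = 16
t* = 2.583 for 98% confidence

Margin of error = t* · s/√n = 2.583 · 6.91/√17 = 4.33

CI: (76.87, 85.53)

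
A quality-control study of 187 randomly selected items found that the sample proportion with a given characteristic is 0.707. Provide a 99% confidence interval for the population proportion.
(0.621, 0.793)

Proportion CI:
SE = √(p̂(1-p̂)/n) = √(0.707 · 0.293 / 187) = 0.03328

z* = 2.576
Margin = z* · SE = 2.576 · 0.03328 = 0.0857

CI: 0.707 ± 0.0857 = (0.621, 0.793)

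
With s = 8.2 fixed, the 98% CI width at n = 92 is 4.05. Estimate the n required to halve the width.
n ≈ 368

CI width ∝ 1/√n
To reduce width by factor 2, need √n to grow by 2 → need 2² = 4 times as many samples.

Current: n = 92, width = 4.05
New: n = 368, width ≈ 2.00

Width reduced by factor of 4.05/2.00 = 2.02.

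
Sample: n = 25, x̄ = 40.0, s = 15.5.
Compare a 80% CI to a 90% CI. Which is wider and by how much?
90% CI is wider by 2.44

df = 24
80% CI: t* = 1.318, (35.91, 44.09), width = 2 · t* · s/√n = 8.17
90% CI: t* = 1.711, (34.70, 45.30), width = 2 · t* · s/√n = 10.61

The 90% CI is wider by 10.61 - 8.17 = 2.44.
Higher confidence requires a wider interval.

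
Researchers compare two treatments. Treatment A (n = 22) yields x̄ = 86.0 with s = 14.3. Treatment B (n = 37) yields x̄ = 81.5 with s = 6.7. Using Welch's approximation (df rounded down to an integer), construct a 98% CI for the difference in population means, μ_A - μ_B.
(-3.54, 12.54)

Difference: x̄₁ - x̄₂ = 4.50
SE = √(s₁²/n₁ + s₂²/n₂) = √(14.3²/22 + 6.7²/37) = 3.2416
df = 26.58 → 26 (Welch–Satterthwaite, rounded down)
t* = 2.479

CI: 4.50 ± 2.479 · 3.2416 = 4.50 ± 8.04 = (-3.54, 12.54)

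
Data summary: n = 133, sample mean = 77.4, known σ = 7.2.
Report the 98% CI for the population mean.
(75.95, 78.85)

z-interval (σ known):
z* = 2.326 for 98% confidence

Margin of error = z* · σ/√n = 2.326 · 7.2/√133 = 1.45

CI: (77.4 - 1.45, 77.4 + 1.45) = (75.95, 78.85)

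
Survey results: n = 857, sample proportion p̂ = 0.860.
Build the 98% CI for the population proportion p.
(0.832, 0.888)

Proportion CI:
SE = √(p̂(1-p̂)/n) = √(0.860 · 0.140 / 857) = 0.01185

z* = 2.326
Margin = z* · SE = 2.326 · 0.01185 = 0.0276

CI: 0.860 ± 0.0276 = (0.832, 0.888)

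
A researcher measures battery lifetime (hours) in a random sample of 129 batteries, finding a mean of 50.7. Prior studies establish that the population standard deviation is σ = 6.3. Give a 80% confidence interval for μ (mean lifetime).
(49.99, 51.41)

z-interval (σ known):
z* = 1.282 for 80% confidence

Margin of error = z* · σ/√n = 1.282 · 6.3/√129 = 0.71

CI: (50.7 - 0.71, 50.7 + 0.71) = (49.99, 51.41)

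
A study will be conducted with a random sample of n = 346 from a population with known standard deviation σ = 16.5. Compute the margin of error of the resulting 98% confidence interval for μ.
Margin of error = 2.06

Margin of error = z* · σ/√n
= 2.326 · 16.5/√346
= 2.326 · 16.5/18.6011
= 2.06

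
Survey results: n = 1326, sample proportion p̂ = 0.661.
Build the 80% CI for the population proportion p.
(0.644, 0.678)

Proportion CI:
SE = √(p̂(1-p̂)/n) = √(0.661 · 0.339 / 1326) = 0.01300

z* = 1.282
Margin = z* · SE = 1.282 · 0.01300 = 0.0167

CI: 0.661 ± 0.0167 = (0.644, 0.678)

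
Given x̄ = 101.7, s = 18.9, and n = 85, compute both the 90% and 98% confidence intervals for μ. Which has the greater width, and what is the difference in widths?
98% CI is wider by 2.91

df = 84
90% CI: t* = 1.663, (98.29, 105.11), width = 2 · t* · s/√n = 6.82
98% CI: t* = 2.372, (96.84, 106.56), width = 2 · t* · s/√n = 9.73

The 98% CI is wider by 9.73 - 6.82 = 2.91.
Higher confidence requires a wider interval.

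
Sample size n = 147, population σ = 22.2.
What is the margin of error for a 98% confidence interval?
Margin of error = 4.26

Margin of error = z* · σ/√n
= 2.326 · 22.2/√147
= 2.326 · 22.2/12.1244
= 4.26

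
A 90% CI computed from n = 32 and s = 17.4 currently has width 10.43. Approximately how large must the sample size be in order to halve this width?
n ≈ 128

CI width ∝ 1/√n
To reduce width by factor 2, need √n to grow by 2 → need 2² = 4 times as many samples.

Current: n = 32, width = 10.43
New: n = 128, width ≈ 5.10

Width reduced by factor of 10.43/5.10 = 2.05.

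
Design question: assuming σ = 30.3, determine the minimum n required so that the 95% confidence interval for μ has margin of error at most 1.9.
n ≥ 977

For margin E ≤ 1.9:
n ≥ (z* · σ / E)²
n ≥ (1.960 · 30.3 / 1.9)²
n ≥ 976.99

Minimum n = 977 (rounding up)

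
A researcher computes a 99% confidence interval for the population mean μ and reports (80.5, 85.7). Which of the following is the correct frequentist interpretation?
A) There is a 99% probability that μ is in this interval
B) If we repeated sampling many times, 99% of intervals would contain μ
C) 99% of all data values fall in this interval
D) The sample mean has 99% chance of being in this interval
B

A) Wrong — μ is fixed; the randomness lives in the interval, not in μ.
B) Correct — this is the frequentist long-run coverage interpretation.
C) Wrong — a CI is about the parameter μ, not individual data values.
D) Wrong — x̄ is observed and sits in the interval by construction.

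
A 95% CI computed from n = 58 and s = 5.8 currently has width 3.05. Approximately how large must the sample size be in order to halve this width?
n ≈ 232

CI width ∝ 1/√n
To reduce width by factor 2, need √n to grow by 2 → need 2² = 4 times as many samples.

Current: n = 58, width = 3.05
New: n = 232, width ≈ 1.50

Width reduced by factor of 3.05/1.50 = 2.03.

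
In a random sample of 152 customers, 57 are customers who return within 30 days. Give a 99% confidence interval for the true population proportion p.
(0.274, 0.476)

Proportion CI:
p̂ = 57/152 = 0.37500
SE = √(p̂(1-p̂)/n) = √(0.37500 · 0.62500 / 152) = 0.03927

z* = 2.576
Margin = z* · SE = 2.576 · 0.03927 = 0.1012

CI: 0.37500 ± 0.1012 = (0.274, 0.476)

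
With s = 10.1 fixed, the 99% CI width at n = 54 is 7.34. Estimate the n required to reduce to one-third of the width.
n ≈ 486

CI width ∝ 1/√n
To reduce width by factor 3, need √n to grow by 3 → need 3² = 9 times as many samples.

Current: n = 54, width = 7.34
New: n = 486, width ≈ 2.37

Width reduced by factor of 7.34/2.37 = 3.10.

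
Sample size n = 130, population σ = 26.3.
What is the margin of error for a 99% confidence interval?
Margin of error = 5.94

Margin of error = z* · σ/√n
= 2.576 · 26.3/√130
= 2.576 · 26.3/11.4018
= 5.94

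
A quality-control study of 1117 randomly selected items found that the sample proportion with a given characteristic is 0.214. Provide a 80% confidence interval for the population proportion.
(0.198, 0.230)

Proportion CI:
SE = √(p̂(1-p̂)/n) = √(0.214 · 0.786 / 1117) = 0.01227

z* = 1.282
Margin = z* · SE = 1.282 · 0.01227 = 0.0157

CI: 0.214 ± 0.0157 = (0.198, 0.230)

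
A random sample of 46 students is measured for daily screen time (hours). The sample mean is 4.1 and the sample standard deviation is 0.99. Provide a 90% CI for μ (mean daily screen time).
(3.85, 4.35)

t-interval (σ unknown):
df = n - 1 = 45
t* = 1.679 for 90% confidence

Margin of error = t* · s/√n = 1.679 · 0.99/√46 = 0.25

CI: (3.85, 4.35)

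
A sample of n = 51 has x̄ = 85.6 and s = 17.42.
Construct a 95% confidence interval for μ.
(80.70, 90.50)

t-interval (σ unknown):
df = n - 1 = 50
t* = 2.009 for 95% confidence

Margin of error = t* · s/√n = 2.009 · 17.42/√51 = 4.90

CI: (80.70, 90.50)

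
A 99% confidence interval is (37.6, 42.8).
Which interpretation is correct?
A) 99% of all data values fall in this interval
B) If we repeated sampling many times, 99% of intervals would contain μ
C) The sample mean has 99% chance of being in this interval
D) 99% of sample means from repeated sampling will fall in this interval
B

A) Wrong — a CI is about the parameter μ, not individual data values.
B) Correct — this is the frequentist long-run coverage interpretation.
C) Wrong — x̄ is observed and sits in the interval by construction.
D) Wrong — coverage applies to intervals containing μ, not to future x̄ values.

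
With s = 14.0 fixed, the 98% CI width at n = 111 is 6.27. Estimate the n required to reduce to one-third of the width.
n ≈ 999

CI width ∝ 1/√n
To reduce width by factor 3, need √n to grow by 3 → need 3² = 9 times as many samples.

Current: n = 111, width = 6.27
New: n = 999, width ≈ 2.06

Width reduced by factor of 6.27/2.06 = 3.04.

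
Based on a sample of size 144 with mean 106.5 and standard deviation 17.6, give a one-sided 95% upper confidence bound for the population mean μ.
μ ≤ 108.93

Upper bound (one-sided):
t* = 1.656 (one-sided for 95%)
Upper bound = x̄ + t* · s/√n = 106.5 + 1.656 · 17.6/√144 = 108.93

We are 95% confident that μ ≤ 108.93.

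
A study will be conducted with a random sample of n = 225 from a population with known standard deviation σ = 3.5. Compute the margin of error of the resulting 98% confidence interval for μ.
Margin of error = 0.54

Margin of error = z* · σ/√n
= 2.326 · 3.5/√225
= 2.326 · 3.5/15.0000
= 0.54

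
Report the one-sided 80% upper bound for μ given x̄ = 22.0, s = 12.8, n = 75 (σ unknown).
μ ≤ 23.25

Upper bound (one-sided):
t* = 0.847 (one-sided for 80%)
Upper bound = x̄ + t* · s/√n = 22.0 + 0.847 · 12.8/√75 = 23.25

We are 80% confident that μ ≤ 23.25.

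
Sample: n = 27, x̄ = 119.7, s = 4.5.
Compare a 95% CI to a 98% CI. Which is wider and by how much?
98% CI is wider by 0.73

df = 26
95% CI: t* = 2.056, (117.92, 121.48), width = 2 · t* · s/√n = 3.56
98% CI: t* = 2.479, (117.55, 121.85), width = 2 · t* · s/√n = 4.29

The 98% CI is wider by 4.29 - 3.56 = 0.73.
Higher confidence requires a wider interval.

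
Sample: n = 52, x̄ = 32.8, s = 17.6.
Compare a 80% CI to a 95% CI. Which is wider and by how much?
95% CI is wider by 3.46

df = 51
80% CI: t* = 1.298, (29.63, 35.97), width = 2 · t* · s/√n = 6.34
95% CI: t* = 2.008, (27.90, 37.70), width = 2 · t* · s/√n = 9.80

The 95% CI is wider by 9.80 - 6.34 = 3.46.
Higher confidence requires a wider interval.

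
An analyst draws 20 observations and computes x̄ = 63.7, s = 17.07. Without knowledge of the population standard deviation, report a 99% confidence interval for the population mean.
(52.78, 74.62)

t-interval (σ unknown):
df = n - 1 = 19
t* = 2.861 for 99% confidence

Margin of error = t* · s/√n = 2.861 · 17.07/√20 = 10.92

CI: (52.78, 74.62)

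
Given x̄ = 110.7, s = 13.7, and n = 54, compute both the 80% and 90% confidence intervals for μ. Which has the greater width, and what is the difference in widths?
90% CI is wider by 1.40

df = 53
80% CI: t* = 1.298, (108.28, 113.12), width = 2 · t* · s/√n = 4.84
90% CI: t* = 1.674, (107.58, 113.82), width = 2 · t* · s/√n = 6.24

The 90% CI is wider by 6.24 - 4.84 = 1.40.
Higher confidence requires a wider interval.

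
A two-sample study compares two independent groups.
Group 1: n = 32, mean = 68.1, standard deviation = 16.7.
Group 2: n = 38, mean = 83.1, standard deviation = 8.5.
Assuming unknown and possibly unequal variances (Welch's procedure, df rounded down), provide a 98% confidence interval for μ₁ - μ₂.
(-22.87, -7.13)

Difference: x̄₁ - x̄₂ = -15.00
SE = √(s₁²/n₁ + s₂²/n₂) = √(16.7²/32 + 8.5²/38) = 3.2583
df = 44.24 → 44 (Welch–Satterthwaite, rounded down)
t* = 2.414

CI: -15.00 ± 2.414 · 3.2583 = -15.00 ± 7.87 = (-22.87, -7.13)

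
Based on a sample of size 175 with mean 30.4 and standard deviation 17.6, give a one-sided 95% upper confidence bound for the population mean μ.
μ ≤ 32.60

Upper bound (one-sided):
t* = 1.654 (one-sided for 95%)
Upper bound = x̄ + t* · s/√n = 30.4 + 1.654 · 17.6/√175 = 32.60

We are 95% confident that μ ≤ 32.60.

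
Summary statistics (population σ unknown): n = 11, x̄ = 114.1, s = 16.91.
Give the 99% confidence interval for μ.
(97.94, 130.26)

t-interval (σ unknown):
df = n - 1 = 10
t* = 3.169 for 99% confidence

Margin of error = t* · s/√n = 3.169 · 16.91/√11 = 16.16

CI: (97.94, 130.26)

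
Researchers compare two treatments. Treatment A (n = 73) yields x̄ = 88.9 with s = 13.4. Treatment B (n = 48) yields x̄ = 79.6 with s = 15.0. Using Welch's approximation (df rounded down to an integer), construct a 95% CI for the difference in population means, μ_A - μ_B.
(3.99, 14.61)

Difference: x̄₁ - x̄₂ = 9.30
SE = √(s₁²/n₁ + s₂²/n₂) = √(13.4²/73 + 15.0²/48) = 2.6734
df = 92.62 → 92 (Welch–Satterthwaite, rounded down)
t* = 1.986

CI: 9.30 ± 1.986 · 2.6734 = 9.30 ± 5.31 = (3.99, 14.61)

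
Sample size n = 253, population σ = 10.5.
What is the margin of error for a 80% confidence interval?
Margin of error = 0.85

Margin of error = z* · σ/√n
= 1.282 · 10.5/√253
= 1.282 · 10.5/15.9060
= 0.85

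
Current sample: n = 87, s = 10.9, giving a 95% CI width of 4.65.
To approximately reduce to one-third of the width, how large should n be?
n ≈ 783

CI width ∝ 1/√n
To reduce width by factor 3, need √n to grow by 3 → need 3² = 9 times as many samples.

Current: n = 87, width = 4.65
New: n = 783, width ≈ 1.53

Width reduced by factor of 4.65/1.53 = 3.04.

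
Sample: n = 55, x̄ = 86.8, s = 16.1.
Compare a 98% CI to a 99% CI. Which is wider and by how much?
99% CI is wider by 1.18

df = 54
98% CI: t* = 2.397, (81.60, 92.00), width = 2 · t* · s/√n = 10.41
99% CI: t* = 2.670, (81.00, 92.60), width = 2 · t* · s/√n = 11.59

The 99% CI is wider by 11.59 - 10.41 = 1.18.
Higher confidence requires a wider interval.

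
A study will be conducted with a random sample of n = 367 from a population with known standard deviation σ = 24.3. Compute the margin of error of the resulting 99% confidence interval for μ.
Margin of error = 3.27

Margin of error = z* · σ/√n
= 2.576 · 24.3/√367
= 2.576 · 24.3/19.1572
= 3.27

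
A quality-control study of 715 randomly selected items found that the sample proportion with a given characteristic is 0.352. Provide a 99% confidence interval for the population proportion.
(0.306, 0.398)

Proportion CI:
SE = √(p̂(1-p̂)/n) = √(0.352 · 0.648 / 715) = 0.01786

z* = 2.576
Margin = z* · SE = 2.576 · 0.01786 = 0.0460

CI: 0.352 ± 0.0460 = (0.306, 0.398)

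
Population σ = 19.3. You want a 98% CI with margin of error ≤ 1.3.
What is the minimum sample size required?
n ≥ 1193

For margin E ≤ 1.3:
n ≥ (z* · σ / E)²
n ≥ (2.326 · 19.3 / 1.3)²
n ≥ 1192.47

Minimum n = 1193 (rounding up)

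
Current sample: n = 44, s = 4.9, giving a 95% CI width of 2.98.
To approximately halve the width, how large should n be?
n ≈ 176

CI width ∝ 1/√n
To reduce width by factor 2, need √n to grow by 2 → need 2² = 4 times as many samples.

Current: n = 44, width = 2.98
New: n = 176, width ≈ 1.46

Width reduced by factor of 2.98/1.46 = 2.04.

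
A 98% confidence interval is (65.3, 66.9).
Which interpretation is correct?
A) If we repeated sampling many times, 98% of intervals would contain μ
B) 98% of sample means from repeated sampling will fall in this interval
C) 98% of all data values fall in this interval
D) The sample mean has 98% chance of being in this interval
A

A) Correct — this is the frequentist long-run coverage interpretation.
B) Wrong — coverage applies to intervals containing μ, not to future x̄ values.
C) Wrong — a CI is about the parameter μ, not individual data values.
D) Wrong — x̄ is observed and sits in the interval by construction.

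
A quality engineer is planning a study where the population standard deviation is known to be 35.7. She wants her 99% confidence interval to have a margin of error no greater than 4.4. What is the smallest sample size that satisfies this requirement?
n ≥ 437

For margin E ≤ 4.4:
n ≥ (z* · σ / E)²
n ≥ (2.576 · 35.7 / 4.4)²
n ≥ 436.84

Minimum n = 437 (rounding up)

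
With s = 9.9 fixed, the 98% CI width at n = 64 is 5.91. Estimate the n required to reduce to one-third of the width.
n ≈ 576

CI width ∝ 1/√n
To reduce width by factor 3, need √n to grow by 3 → need 3² = 9 times as many samples.

Current: n = 64, width = 5.91
New: n = 576, width ≈ 1.92

Width reduced by factor of 5.91/1.92 = 3.08.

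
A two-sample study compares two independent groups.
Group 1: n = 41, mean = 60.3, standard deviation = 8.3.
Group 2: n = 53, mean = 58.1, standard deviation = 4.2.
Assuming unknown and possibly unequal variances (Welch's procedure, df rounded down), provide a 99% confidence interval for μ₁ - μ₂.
(-1.59, 5.99)

Difference: x̄₁ - x̄₂ = 2.20
SE = √(s₁²/n₁ + s₂²/n₂) = √(8.3²/41 + 4.2²/53) = 1.4188
df = 55.73 → 55 (Welch–Satterthwaite, rounded down)
t* = 2.668

CI: 2.20 ± 2.668 · 1.4188 = 2.20 ± 3.79 = (-1.59, 5.99)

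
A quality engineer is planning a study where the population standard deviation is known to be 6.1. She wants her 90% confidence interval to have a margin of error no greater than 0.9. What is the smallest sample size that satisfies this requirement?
n ≥ 125

For margin E ≤ 0.9:
n ≥ (z* · σ / E)²
n ≥ (1.645 · 6.1 / 0.9)²
n ≥ 124.31

Minimum n = 125 (rounding up)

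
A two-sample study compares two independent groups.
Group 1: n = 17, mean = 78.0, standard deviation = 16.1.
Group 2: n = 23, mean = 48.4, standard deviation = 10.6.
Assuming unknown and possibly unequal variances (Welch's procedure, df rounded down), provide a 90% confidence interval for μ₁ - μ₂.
(21.94, 37.26)

Difference: x̄₁ - x̄₂ = 29.60
SE = √(s₁²/n₁ + s₂²/n₂) = √(16.1²/17 + 10.6²/23) = 4.4870
df = 25.96 → 25 (Welch–Satterthwaite, rounded down)
t* = 1.708

CI: 29.60 ± 1.708 · 4.4870 = 29.60 ± 7.66 = (21.94, 37.26)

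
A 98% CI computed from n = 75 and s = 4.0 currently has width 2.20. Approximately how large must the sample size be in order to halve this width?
n ≈ 300

CI width ∝ 1/√n
To reduce width by factor 2, need √n to grow by 2 → need 2² = 4 times as many samples.

Current: n = 75, width = 2.20
New: n = 300, width ≈ 1.08

Width reduced by factor of 2.20/1.08 = 2.04.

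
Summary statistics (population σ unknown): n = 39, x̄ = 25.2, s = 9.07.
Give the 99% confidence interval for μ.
(21.26, 29.14)

t-interval (σ unknown):
df = n - 1 = 38
t* = 2.712 for 99% confidence

Margin of error = t* · s/√n = 2.712 · 9.07/√39 = 3.94

CI: (21.26, 29.14)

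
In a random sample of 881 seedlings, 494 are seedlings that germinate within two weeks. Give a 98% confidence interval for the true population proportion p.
(0.522, 0.600)

Proportion CI:
p̂ = 494/881 = 0.56073
SE = √(p̂(1-p̂)/n) = √(0.56073 · 0.43927 / 881) = 0.01672

z* = 2.326
Margin = z* · SE = 2.326 · 0.01672 = 0.0389

CI: 0.56073 ± 0.0389 = (0.522, 0.600)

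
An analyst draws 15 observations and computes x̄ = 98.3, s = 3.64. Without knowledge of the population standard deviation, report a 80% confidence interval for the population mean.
(97.04, 99.56)

t-interval (σ unknown):
df = n - 1 = 14
t* = 1.345 for 80% confidence

Margin of error = t* · s/√n = 1.345 · 3.64/√15 = 1.26

CI: (97.04, 99.56)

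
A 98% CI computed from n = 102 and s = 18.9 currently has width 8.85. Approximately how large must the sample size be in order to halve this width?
n ≈ 408

CI width ∝ 1/√n
To reduce width by factor 2, need √n to grow by 2 → need 2² = 4 times as many samples.

Current: n = 102, width = 8.85
New: n = 408, width ≈ 4.37

Width reduced by factor of 8.85/4.37 = 2.03.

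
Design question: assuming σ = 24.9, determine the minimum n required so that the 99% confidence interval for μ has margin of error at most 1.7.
n ≥ 1424

For margin E ≤ 1.7:
n ≥ (z* · σ / E)²
n ≥ (2.576 · 24.9 / 1.7)²
n ≥ 1423.62

Minimum n = 1424 (rounding up)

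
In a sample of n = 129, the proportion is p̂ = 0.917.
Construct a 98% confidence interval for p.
(0.861, 0.973)

Proportion CI:
SE = √(p̂(1-p̂)/n) = √(0.917 · 0.083 / 129) = 0.02429

z* = 2.326
Margin = z* · SE = 2.326 · 0.02429 = 0.0565

CI: 0.917 ± 0.0565 = (0.861, 0.973)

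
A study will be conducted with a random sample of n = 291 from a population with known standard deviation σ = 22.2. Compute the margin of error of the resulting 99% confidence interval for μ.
Margin of error = 3.35

Margin of error = z* · σ/√n
= 2.576 · 22.2/√291
= 2.576 · 22.2/17.0587
= 3.35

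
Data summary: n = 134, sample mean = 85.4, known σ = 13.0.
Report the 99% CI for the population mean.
(82.51, 88.29)

z-interval (σ known):
z* = 2.576 for 99% confidence

Margin of error = z* · σ/√n = 2.576 · 13.0/√134 = 2.89

CI: (85.4 - 2.89, 85.4 + 2.89) = (82.51, 88.29)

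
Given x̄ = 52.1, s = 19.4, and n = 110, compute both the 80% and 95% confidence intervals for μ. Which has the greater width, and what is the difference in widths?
95% CI is wider by 2.56

df = 109
80% CI: t* = 1.289, (49.72, 54.48), width = 2 · t* · s/√n = 4.77
95% CI: t* = 1.982, (48.43, 55.77), width = 2 · t* · s/√n = 7.33

The 95% CI is wider by 7.33 - 4.77 = 2.56.
Higher confidence requires a wider interval.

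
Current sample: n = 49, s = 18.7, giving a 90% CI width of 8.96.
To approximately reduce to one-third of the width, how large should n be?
n ≈ 441

CI width ∝ 1/√n
To reduce width by factor 3, need √n to grow by 3 → need 3² = 9 times as many samples.

Current: n = 49, width = 8.96
New: n = 441, width ≈ 2.94

Width reduced by factor of 8.96/2.94 = 3.05.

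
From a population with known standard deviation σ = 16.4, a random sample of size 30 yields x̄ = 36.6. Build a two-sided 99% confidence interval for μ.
(28.89, 44.31)

z-interval (σ known):
z* = 2.576 for 99% confidence

Margin of error = z* · σ/√n = 2.576 · 16.4/√30 = 7.71

CI: (36.6 - 7.71, 36.6 + 7.71) = (28.89, 44.31)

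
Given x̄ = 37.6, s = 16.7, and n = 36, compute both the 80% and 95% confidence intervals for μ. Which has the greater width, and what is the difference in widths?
95% CI is wider by 4.03

df = 35
80% CI: t* = 1.306, (33.96, 41.24), width = 2 · t* · s/√n = 7.27
95% CI: t* = 2.030, (31.95, 43.25), width = 2 · t* · s/√n = 11.30

The 95% CI is wider by 11.30 - 7.27 = 4.03.
Higher confidence requires a wider interval.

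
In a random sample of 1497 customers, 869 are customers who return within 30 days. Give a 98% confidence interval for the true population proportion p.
(0.551, 0.610)

Proportion CI:
p̂ = 869/1497 = 0.58049
SE = √(p̂(1-p̂)/n) = √(0.58049 · 0.41951 / 1497) = 0.01275

z* = 2.326
Margin = z* · SE = 2.326 · 0.01275 = 0.0297

CI: 0.58049 ± 0.0297 = (0.551, 0.610)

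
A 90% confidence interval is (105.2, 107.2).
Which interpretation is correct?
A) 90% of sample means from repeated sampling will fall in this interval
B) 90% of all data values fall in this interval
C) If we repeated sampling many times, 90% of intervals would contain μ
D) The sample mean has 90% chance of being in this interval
C

A) Wrong — coverage applies to intervals containing μ, not to future x̄ values.
B) Wrong — a CI is about the parameter μ, not individual data values.
C) Correct — this is the frequentist long-run coverage interpretation.
D) Wrong — x̄ is observed and sits in the interval by construction.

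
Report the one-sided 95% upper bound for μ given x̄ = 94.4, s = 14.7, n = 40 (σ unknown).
μ ≤ 98.32

Upper bound (one-sided):
t* = 1.685 (one-sided for 95%)
Upper bound = x̄ + t* · s/√n = 94.4 + 1.685 · 14.7/√40 = 98.32

We are 95% confident that μ ≤ 98.32.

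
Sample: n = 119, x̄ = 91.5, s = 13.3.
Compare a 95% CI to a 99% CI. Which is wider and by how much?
99% CI is wider by 1.55

df = 118
95% CI: t* = 1.980, (89.09, 93.91), width = 2 · t* · s/√n = 4.83
99% CI: t* = 2.618, (88.31, 94.69), width = 2 · t* · s/√n = 6.38

The 99% CI is wider by 6.38 - 4.83 = 1.55.
Higher confidence requires a wider interval.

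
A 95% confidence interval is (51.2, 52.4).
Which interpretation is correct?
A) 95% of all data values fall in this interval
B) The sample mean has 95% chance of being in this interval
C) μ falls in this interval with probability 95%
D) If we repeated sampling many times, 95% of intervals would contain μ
D

A) Wrong — a CI is about the parameter μ, not individual data values.
B) Wrong — x̄ is observed and sits in the interval by construction.
C) Wrong — μ is fixed; the randomness lives in the interval, not in μ.
D) Correct — this is the frequentist long-run coverage interpretation.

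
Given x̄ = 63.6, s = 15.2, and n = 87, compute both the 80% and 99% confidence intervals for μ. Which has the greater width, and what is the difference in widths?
99% CI is wider by 4.37

df = 86
80% CI: t* = 1.291, (61.50, 65.70), width = 2 · t* · s/√n = 4.21
99% CI: t* = 2.634, (59.31, 67.89), width = 2 · t* · s/√n = 8.58

The 99% CI is wider by 8.58 - 4.21 = 4.37.
Higher confidence requires a wider interval.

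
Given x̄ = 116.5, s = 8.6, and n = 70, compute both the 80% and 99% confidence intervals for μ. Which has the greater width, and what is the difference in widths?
99% CI is wider by 2.79

df = 69
80% CI: t* = 1.294, (115.17, 117.83), width = 2 · t* · s/√n = 2.66
99% CI: t* = 2.649, (113.78, 119.22), width = 2 · t* · s/√n = 5.45

The 99% CI is wider by 5.45 - 2.66 = 2.79.
Higher confidence requires a wider interval.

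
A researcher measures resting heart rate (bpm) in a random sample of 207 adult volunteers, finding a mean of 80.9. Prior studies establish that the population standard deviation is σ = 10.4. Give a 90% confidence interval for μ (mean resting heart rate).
(79.71, 82.09)

z-interval (σ known):
z* = 1.645 for 90% confidence

Margin of error = z* · σ/√n = 1.645 · 10.4/√207 = 1.19

CI: (80.9 - 1.19, 80.9 + 1.19) = (79.71, 82.09)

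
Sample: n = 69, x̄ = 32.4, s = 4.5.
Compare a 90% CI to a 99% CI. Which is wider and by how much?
99% CI is wider by 1.06

df = 68
90% CI: t* = 1.668, (31.50, 33.30), width = 2 · t* · s/√n = 1.81
99% CI: t* = 2.650, (30.96, 33.84), width = 2 · t* · s/√n = 2.87

The 99% CI is wider by 2.87 - 1.81 = 1.06.
Higher confidence requires a wider interval.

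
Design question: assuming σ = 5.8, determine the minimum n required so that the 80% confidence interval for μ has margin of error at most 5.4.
n ≥ 2

For margin E ≤ 5.4:
n ≥ (z* · σ / E)²
n ≥ (1.282 · 5.8 / 5.4)²
n ≥ 1.90

Minimum n = 2 (rounding up)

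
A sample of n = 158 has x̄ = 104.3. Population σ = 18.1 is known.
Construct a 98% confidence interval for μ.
(100.95, 107.65)

z-interval (σ known):
z* = 2.326 for 98% confidence

Margin of error = z* · σ/√n = 2.326 · 18.1/√158 = 3.35

CI: (104.3 - 3.35, 104.3 + 3.35) = (100.95, 107.65)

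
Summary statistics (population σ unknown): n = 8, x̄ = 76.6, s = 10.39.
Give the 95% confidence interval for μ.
(67.91, 85.29)

t-interval (σ unknown):
df = n - 1 = 7
t* = 2.365 for 95% confidence

Margin of error = t* · s/√n = 2.365 · 10.39/√8 = 8.69

CI: (67.91, 85.29)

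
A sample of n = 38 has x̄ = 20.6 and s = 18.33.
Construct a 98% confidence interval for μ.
(13.37, 27.83)

t-interval (σ unknown):
df = n - 1 = 37
t* = 2.431 for 98% confidence

Margin of error = t* · s/√n = 2.431 · 18.33/√38 = 7.23

CI: (13.37, 27.83)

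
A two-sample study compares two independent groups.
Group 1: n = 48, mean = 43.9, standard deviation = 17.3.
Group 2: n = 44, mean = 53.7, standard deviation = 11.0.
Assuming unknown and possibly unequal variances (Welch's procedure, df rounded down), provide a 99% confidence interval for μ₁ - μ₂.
(-17.71, -1.89)

Difference: x̄₁ - x̄₂ = -9.80
SE = √(s₁²/n₁ + s₂²/n₂) = √(17.3²/48 + 11.0²/44) = 2.9975
df = 80.49 → 80 (Welch–Satterthwaite, rounded down)
t* = 2.639

CI: -9.80 ± 2.639 · 2.9975 = -9.80 ± 7.91 = (-17.71, -1.89)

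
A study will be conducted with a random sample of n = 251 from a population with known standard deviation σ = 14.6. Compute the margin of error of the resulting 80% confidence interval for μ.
Margin of error = 1.18

Margin of error = z* · σ/√n
= 1.282 · 14.6/√251
= 1.282 · 14.6/15.8430
= 1.18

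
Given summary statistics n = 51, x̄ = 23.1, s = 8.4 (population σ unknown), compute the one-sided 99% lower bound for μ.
μ ≥ 20.27

Lower bound (one-sided):
t* = 2.403 (one-sided for 99%)
Lower bound = x̄ - t* · s/√n = 23.1 - 2.403 · 8.4/√51 = 20.27

We are 99% confident that μ ≥ 20.27.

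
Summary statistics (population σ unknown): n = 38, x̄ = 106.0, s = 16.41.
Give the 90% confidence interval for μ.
(101.51, 110.49)

t-interval (σ unknown):
df = n - 1 = 37
t* = 1.687 for 90% confidence

Margin of error = t* · s/√n = 1.687 · 16.41/√38 = 4.49

CI: (101.51, 110.49)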